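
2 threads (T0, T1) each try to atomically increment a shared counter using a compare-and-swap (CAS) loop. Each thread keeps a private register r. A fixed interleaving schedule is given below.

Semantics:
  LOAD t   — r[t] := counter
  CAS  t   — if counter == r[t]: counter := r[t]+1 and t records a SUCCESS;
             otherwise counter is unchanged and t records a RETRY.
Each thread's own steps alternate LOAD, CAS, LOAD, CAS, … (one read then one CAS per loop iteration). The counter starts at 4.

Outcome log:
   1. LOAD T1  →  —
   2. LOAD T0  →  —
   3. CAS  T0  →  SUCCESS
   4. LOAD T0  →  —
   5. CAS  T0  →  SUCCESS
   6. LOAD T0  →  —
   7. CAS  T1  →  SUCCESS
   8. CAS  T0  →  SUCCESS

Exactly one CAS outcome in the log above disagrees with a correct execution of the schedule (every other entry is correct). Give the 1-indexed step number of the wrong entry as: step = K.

Reference trace:
1. LOAD T1 → mem=4 r[T1]=4 [LOAD]
2. LOAD T0 → mem=4 r[T0]=4 [LOAD]
3. CAS T0 → mem=5 r[T0]=4 [OK]
4. LOAD T0 → mem=5 r[T0]=5 [LOAD]
5. CAS T0 → mem=6 r[T0]=5 [OK]
6. LOAD T0 → mem=6 r[T0]=6 [LOAD]
7. CAS T1 → mem=6 r[T1]=4 [RETRY]
8. CAS T0 → mem=7 r[T0]=6 [OK]
Mismatch at 7.

step = 7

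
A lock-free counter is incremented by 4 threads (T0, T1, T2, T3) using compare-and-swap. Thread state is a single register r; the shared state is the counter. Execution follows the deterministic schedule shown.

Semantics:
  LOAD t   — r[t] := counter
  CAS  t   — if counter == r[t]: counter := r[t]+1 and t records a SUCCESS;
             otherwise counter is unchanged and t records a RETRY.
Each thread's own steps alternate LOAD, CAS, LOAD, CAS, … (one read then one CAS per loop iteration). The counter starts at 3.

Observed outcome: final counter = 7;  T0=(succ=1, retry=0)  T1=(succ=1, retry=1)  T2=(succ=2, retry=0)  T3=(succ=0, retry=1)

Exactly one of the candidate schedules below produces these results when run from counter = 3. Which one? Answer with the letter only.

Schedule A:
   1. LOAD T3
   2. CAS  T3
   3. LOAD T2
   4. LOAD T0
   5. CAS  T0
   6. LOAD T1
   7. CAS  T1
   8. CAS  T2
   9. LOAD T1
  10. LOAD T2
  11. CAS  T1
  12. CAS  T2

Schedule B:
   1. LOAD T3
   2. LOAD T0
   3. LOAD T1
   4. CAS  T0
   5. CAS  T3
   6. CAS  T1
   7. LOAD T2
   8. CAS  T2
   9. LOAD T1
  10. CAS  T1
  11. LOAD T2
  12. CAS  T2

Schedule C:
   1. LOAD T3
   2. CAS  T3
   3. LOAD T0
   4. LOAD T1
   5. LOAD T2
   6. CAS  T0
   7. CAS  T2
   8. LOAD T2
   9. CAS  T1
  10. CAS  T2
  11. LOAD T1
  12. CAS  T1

B

Tracing schedule B:
T3 LOAD — after: cnt=3, r=3 — load
T0 LOAD — after: cnt=3, r=3 — load
T1 LOAD — after: cnt=3, r=3 — load
T0 CAS — after: cnt=4, r=3 — ok
T3 CAS — after: cnt=4, r=3 — retry
T1 CAS — after: cnt=4, r=3 — retry
T2 LOAD — after: cnt=4, r=4 — load
T2 CAS — after: cnt=5, r=4 — ok
T1 LOAD — after: cnt=5, r=5 — load
T1 CAS — after: cnt=6, r=5 — ok
T2 LOAD — after: cnt=6, r=6 — load
T2 CAS — after: cnt=7, r=6 — ok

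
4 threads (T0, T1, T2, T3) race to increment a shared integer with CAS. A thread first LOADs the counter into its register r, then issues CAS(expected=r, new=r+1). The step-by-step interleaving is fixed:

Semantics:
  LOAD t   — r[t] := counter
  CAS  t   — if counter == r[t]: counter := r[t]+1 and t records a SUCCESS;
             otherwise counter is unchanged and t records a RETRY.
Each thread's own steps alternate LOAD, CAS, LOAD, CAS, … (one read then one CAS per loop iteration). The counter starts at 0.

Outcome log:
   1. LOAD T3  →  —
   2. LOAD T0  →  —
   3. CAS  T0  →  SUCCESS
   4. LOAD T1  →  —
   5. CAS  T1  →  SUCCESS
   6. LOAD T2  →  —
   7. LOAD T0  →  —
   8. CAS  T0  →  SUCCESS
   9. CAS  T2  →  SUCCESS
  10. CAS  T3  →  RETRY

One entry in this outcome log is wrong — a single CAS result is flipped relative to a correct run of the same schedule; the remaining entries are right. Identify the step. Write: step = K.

Re-executing:
1. LOAD T3 → mem=0 r[T3]=0 [LOAD]
2. LOAD T0 → mem=0 r[T0]=0 [LOAD]
3. CAS T0 → mem=1 r[T0]=0 [OK]
4. LOAD T1 → mem=1 r[T1]=1 [LOAD]
5. CAS T1 → mem=2 r[T1]=1 [OK]
6. LOAD T2 → mem=2 r[T2]=2 [LOAD]
7. LOAD T0 → mem=2 r[T0]=2 [LOAD]
8. CAS T0 → mem=3 r[T0]=2 [OK]
9. CAS T2 → mem=3 r[T2]=2 [RETRY]
10. CAS T3 → mem=3 r[T3]=0 [RETRY]
Flip is step 9.

step = 9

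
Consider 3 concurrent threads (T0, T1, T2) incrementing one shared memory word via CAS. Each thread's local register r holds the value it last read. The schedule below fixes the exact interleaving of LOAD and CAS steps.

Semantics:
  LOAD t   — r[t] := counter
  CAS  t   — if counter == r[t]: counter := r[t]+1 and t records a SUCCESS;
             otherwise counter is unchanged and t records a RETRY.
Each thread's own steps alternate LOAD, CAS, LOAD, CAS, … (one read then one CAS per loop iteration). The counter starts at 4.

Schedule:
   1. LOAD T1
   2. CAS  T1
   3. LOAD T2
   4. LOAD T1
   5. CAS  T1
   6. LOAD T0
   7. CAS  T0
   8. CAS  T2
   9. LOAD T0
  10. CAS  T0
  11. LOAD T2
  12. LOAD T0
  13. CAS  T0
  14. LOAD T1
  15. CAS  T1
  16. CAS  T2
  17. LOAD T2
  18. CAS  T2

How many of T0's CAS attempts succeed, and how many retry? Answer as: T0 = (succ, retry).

   1) LOAD T1:  M=4  r_T1=4
   2) CAS  T1:  M=5  r_T1=4 ✓
   3) LOAD T2:  M=5  r_T2=5
   4) LOAD T1:  M=5  r_T1=5
   5) CAS  T1:  M=6  r_T1=5 ✓
   6) LOAD T0:  M=6  r_T0=6
   7) CAS  T0:  M=7  r_T0=6 ✓
   8) CAS  T2:  M=7  r_T2=5 ✗
   9) LOAD T0:  M=7  r_T0=7
  10) CAS  T0:  M=8  r_T0=7 ✓
  11) LOAD T2:  M=8  r_T2=8
  12) LOAD T0:  M=8  r_T0=8
  13) CAS  T0:  M=9  r_T0=8 ✓
  14) LOAD T1:  M=9  r_T1=9
  15) CAS  T1:  M=10  r_T1=9 ✓
  16) CAS  T2:  M=10  r_T2=8 ✗
  17) LOAD T2:  M=10  r_T2=10
  18) CAS  T2:  M=11  r_T2=10 ✓

T0 = (3, 0)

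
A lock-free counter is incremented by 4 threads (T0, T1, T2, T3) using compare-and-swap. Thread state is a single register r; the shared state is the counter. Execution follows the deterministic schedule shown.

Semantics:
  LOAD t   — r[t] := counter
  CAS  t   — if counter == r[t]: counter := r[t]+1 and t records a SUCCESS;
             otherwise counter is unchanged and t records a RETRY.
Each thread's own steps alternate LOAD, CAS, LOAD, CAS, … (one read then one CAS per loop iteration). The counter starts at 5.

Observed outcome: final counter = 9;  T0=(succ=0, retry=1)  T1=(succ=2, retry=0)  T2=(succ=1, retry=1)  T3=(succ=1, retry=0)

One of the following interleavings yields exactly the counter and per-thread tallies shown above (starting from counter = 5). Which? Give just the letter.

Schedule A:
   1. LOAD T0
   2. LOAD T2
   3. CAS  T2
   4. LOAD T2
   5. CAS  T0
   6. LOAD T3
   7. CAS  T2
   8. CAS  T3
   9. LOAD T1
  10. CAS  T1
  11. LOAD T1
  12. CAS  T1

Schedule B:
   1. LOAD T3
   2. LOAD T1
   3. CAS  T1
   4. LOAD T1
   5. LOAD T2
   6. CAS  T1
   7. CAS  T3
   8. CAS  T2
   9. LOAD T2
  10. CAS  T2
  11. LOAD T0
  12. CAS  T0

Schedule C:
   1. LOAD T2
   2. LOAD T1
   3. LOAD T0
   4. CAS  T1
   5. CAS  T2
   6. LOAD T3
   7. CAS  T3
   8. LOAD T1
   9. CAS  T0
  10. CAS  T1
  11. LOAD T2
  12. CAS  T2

Run C:
1. LOAD T2 → mem=5 r[T2]=5 [LOAD]
2. LOAD T1 → mem=5 r[T1]=5 [LOAD]
3. LOAD T0 → mem=5 r[T0]=5 [LOAD]
4. CAS T1 → mem=6 r[T1]=5 [OK]
5. CAS T2 → mem=6 r[T2]=5 [RETRY]
6. LOAD T3 → mem=6 r[T3]=6 [LOAD]
7. CAS T3 → mem=7 r[T3]=6 [OK]
8. LOAD T1 → mem=7 r[T1]=7 [LOAD]
9. CAS T0 → mem=7 r[T0]=5 [RETRY]
10. CAS T1 → mem=8 r[T1]=7 [OK]
11. LOAD T2 → mem=8 r[T2]=8 [LOAD]
12. CAS T2 → mem=9 r[T2]=8 [OK]

C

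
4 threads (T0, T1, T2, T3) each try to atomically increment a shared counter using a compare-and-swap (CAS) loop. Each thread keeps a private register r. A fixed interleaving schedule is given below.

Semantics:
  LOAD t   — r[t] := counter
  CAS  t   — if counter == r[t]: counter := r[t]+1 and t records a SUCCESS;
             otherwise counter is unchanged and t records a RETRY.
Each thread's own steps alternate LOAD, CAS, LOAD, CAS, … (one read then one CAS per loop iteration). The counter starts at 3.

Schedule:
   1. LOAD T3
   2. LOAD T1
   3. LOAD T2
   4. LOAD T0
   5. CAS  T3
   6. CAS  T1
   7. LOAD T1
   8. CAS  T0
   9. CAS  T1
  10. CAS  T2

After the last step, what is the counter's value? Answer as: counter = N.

#1 T3 reads 3
#2 T1 reads 3
#3 T2 reads 3
#4 T0 reads 3
#5 T3 CAS(3→4) writes; counter now 4
#6 T1 CAS(3→4) fails; counter now 4
#7 T1 reads 4
#8 T0 CAS(3→4) fails; counter now 4
#9 T1 CAS(4→5) writes; counter now 5
#10 T2 CAS(3→4) fails; counter now 5

counter = 5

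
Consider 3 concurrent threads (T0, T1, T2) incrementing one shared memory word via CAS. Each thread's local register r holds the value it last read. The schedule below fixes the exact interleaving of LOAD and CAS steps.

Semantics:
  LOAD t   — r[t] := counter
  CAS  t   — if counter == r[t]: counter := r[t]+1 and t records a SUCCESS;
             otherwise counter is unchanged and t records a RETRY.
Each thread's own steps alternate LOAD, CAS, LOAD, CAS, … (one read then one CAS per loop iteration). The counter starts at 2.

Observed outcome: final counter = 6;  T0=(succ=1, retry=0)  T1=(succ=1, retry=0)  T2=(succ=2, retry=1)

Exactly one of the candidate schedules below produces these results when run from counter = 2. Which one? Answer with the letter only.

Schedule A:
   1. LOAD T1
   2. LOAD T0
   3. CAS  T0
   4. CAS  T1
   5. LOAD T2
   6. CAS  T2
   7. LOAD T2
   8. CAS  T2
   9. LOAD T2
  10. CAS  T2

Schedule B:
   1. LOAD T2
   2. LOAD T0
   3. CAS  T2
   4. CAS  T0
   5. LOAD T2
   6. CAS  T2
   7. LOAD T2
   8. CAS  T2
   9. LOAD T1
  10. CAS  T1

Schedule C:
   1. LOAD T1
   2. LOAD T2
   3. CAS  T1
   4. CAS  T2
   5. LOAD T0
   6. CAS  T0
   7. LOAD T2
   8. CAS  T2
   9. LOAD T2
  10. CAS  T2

C

Tracing schedule C:
T1 LOAD — after: cnt=2, r=2 — load
T2 LOAD — after: cnt=2, r=2 — load
T1 CAS — after: cnt=3, r=2 — ok
T2 CAS — after: cnt=3, r=2 — retry
T0 LOAD — after: cnt=3, r=3 — load
T0 CAS — after: cnt=4, r=3 — ok
T2 LOAD — after: cnt=4, r=4 — load
T2 CAS — after: cnt=5, r=4 — ok
T2 LOAD — after: cnt=5, r=5 — load
T2 CAS — after: cnt=6, r=5 — ok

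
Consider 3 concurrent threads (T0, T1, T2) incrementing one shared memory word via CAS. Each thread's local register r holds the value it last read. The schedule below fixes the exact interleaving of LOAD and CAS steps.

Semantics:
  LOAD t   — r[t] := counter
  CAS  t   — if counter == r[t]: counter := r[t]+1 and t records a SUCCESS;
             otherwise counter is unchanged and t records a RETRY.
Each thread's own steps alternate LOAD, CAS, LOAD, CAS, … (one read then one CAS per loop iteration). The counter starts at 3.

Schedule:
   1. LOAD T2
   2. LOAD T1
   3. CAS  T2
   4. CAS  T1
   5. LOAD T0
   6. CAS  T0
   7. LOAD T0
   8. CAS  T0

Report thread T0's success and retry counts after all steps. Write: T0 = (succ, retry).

1. LOAD T2 → mem=3 r[T2]=3 [LOAD]
2. LOAD T1 → mem=3 r[T1]=3 [LOAD]
3. CAS T2 → mem=4 r[T2]=3 [OK]
4. CAS T1 → mem=4 r[T1]=3 [RETRY]
5. LOAD T0 → mem=4 r[T0]=4 [LOAD]
6. CAS T0 → mem=5 r[T0]=4 [OK]
7. LOAD T0 → mem=5 r[T0]=5 [LOAD]
8. CAS T0 → mem=6 r[T0]=5 [OK]

T0 = (2, 0)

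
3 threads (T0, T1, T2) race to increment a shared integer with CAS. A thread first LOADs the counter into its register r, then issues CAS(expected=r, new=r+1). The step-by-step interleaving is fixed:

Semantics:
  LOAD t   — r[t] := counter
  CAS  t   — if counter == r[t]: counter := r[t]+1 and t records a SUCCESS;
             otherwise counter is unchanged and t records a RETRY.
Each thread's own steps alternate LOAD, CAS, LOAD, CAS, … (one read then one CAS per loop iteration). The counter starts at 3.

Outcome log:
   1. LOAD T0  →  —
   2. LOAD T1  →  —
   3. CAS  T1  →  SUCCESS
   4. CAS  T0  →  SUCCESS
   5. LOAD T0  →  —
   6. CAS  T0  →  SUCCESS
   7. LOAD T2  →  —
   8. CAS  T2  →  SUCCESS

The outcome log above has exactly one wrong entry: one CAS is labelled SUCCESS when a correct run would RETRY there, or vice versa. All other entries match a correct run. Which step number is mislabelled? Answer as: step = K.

step = 4

Re-executing:
1. LOAD T0 → mem=3 r[T0]=3 [LOAD]
2. LOAD T1 → mem=3 r[T1]=3 [LOAD]
3. CAS T1 → mem=4 r[T1]=3 [OK]
4. CAS T0 → mem=4 r[T0]=3 [RETRY]
5. LOAD T0 → mem=4 r[T0]=4 [LOAD]
6. CAS T0 → mem=5 r[T0]=4 [OK]
7. LOAD T2 → mem=5 r[T2]=5 [LOAD]
8. CAS T2 → mem=6 r[T2]=5 [OK]
Mismatch at 4.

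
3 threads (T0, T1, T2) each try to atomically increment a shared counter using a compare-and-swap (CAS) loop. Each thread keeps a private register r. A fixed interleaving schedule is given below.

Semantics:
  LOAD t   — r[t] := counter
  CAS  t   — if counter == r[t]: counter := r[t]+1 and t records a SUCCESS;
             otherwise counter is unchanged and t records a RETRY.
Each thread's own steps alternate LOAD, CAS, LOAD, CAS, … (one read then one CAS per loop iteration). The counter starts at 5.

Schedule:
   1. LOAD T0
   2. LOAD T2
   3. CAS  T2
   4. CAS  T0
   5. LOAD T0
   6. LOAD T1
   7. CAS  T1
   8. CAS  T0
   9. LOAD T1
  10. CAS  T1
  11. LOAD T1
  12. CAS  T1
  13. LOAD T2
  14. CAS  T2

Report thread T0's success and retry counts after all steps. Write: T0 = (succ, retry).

T0 = (0, 2)

[1] T0.load  rd  (counter 5, T0.r 5)
[2] T2.load  rd  (counter 5, T2.r 5)
[3] T2.cas  hit  (counter 6, T2.r 5)
[4] T0.cas  miss  (counter 6, T0.r 5)
[5] T0.load  rd  (counter 6, T0.r 6)
[6] T1.load  rd  (counter 6, T1.r 6)
[7] T1.cas  hit  (counter 7, T1.r 6)
[8] T0.cas  miss  (counter 7, T0.r 6)
[9] T1.load  rd  (counter 7, T1.r 7)
[10] T1.cas  hit  (counter 8, T1.r 7)
[11] T1.load  rd  (counter 8, T1.r 8)
[12] T1.cas  hit  (counter 9, T1.r 8)
[13] T2.load  rd  (counter 9, T2.r 9)
[14] T2.cas  hit  (counter 10, T2.r 9)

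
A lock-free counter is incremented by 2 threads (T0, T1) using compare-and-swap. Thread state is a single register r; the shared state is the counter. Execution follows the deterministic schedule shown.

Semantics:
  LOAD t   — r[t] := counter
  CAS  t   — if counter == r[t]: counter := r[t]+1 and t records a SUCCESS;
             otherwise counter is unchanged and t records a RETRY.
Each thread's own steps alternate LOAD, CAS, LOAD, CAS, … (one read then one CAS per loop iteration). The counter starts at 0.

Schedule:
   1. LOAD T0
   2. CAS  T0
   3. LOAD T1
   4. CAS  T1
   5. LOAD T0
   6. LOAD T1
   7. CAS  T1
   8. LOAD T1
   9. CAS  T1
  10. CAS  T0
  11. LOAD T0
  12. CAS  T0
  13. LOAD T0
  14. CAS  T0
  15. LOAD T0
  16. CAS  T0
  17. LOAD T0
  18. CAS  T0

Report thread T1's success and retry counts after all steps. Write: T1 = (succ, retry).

T1 = (3, 0)

1. LOAD T0 → mem=0 r[T0]=0 [LOAD]
2. CAS T0 → mem=1 r[T0]=0 [OK]
3. LOAD T1 → mem=1 r[T1]=1 [LOAD]
4. CAS T1 → mem=2 r[T1]=1 [OK]
5. LOAD T0 → mem=2 r[T0]=2 [LOAD]
6. LOAD T1 → mem=2 r[T1]=2 [LOAD]
7. CAS T1 → mem=3 r[T1]=2 [OK]
8. LOAD T1 → mem=3 r[T1]=3 [LOAD]
9. CAS T1 → mem=4 r[T1]=3 [OK]
10. CAS T0 → mem=4 r[T0]=2 [RETRY]
11. LOAD T0 → mem=4 r[T0]=4 [LOAD]
12. CAS T0 → mem=5 r[T0]=4 [OK]
13. LOAD T0 → mem=5 r[T0]=5 [LOAD]
14. CAS T0 → mem=6 r[T0]=5 [OK]
15. LOAD T0 → mem=6 r[T0]=6 [LOAD]
16. CAS T0 → mem=7 r[T0]=6 [OK]
17. LOAD T0 → mem=7 r[T0]=7 [LOAD]
18. CAS T0 → mem=8 r[T0]=7 [OK]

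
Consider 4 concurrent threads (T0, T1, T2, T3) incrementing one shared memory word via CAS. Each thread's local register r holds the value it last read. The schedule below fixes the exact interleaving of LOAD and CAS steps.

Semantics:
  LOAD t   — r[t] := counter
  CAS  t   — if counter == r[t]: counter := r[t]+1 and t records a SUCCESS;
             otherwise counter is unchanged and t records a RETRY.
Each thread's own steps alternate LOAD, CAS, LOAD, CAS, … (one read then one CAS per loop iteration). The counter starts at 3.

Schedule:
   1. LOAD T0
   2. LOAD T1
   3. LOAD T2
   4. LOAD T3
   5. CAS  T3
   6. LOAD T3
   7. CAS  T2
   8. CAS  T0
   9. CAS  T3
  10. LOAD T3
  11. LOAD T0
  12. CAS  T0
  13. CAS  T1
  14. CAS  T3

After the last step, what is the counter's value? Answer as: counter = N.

[1] T0.load  rd  (counter 3, T0.r 3)
[2] T1.load  rd  (counter 3, T1.r 3)
[3] T2.load  rd  (counter 3, T2.r 3)
[4] T3.load  rd  (counter 3, T3.r 3)
[5] T3.cas  hit  (counter 4, T3.r 3)
[6] T3.load  rd  (counter 4, T3.r 4)
[7] T2.cas  miss  (counter 4, T2.r 3)
[8] T0.cas  miss  (counter 4, T0.r 3)
[9] T3.cas  hit  (counter 5, T3.r 4)
[10] T3.load  rd  (counter 5, T3.r 5)
[11] T0.load  rd  (counter 5, T0.r 5)
[12] T0.cas  hit  (counter 6, T0.r 5)
[13] T1.cas  miss  (counter 6, T1.r 3)
[14] T3.cas  miss  (counter 6, T3.r 5)

counter = 6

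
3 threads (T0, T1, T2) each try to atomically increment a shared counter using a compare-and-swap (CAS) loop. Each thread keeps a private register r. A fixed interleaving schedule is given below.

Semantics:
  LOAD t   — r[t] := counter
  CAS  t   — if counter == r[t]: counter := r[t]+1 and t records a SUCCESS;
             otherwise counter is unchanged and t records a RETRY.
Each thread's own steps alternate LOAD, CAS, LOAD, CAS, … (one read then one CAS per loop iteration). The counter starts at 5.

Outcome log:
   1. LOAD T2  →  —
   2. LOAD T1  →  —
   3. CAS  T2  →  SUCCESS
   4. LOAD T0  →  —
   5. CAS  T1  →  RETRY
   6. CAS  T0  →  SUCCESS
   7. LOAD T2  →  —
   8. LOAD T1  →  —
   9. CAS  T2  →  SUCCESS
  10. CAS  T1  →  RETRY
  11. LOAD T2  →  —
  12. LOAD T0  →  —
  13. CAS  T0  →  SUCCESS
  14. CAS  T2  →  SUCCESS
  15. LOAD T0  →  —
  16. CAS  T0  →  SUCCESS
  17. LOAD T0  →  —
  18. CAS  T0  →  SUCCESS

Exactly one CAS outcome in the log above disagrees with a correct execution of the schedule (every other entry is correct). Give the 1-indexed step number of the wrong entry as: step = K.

step = 14

Correct run:
#1 T2 reads 5
#2 T1 reads 5
#3 T2 CAS(5→6) writes; counter now 6
#4 T0 reads 6
#5 T1 CAS(5→6) fails; counter now 6
#6 T0 CAS(6→7) writes; counter now 7
#7 T2 reads 7
#8 T1 reads 7
#9 T2 CAS(7→8) writes; counter now 8
#10 T1 CAS(7→8) fails; counter now 8
#11 T2 reads 8
#12 T0 reads 8
#13 T0 CAS(8→9) writes; counter now 9
#14 T2 CAS(8→9) fails; counter now 9
#15 T0 reads 9
#16 T0 CAS(9→10) writes; counter now 10
#17 T0 reads 10
#18 T0 CAS(10→11) writes; counter now 11
Flip is step 14.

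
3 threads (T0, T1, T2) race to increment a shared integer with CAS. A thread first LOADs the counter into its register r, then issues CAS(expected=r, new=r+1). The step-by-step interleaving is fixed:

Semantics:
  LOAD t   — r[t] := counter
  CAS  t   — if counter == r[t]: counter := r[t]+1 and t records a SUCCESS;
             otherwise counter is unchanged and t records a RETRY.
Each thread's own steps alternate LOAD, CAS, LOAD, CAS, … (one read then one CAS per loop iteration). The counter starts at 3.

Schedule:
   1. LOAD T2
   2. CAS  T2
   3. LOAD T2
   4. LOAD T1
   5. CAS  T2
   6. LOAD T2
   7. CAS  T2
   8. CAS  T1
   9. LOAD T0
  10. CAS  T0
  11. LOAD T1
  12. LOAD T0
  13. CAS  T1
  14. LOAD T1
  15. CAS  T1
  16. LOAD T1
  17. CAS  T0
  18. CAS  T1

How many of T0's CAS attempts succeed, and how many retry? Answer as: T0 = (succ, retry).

T0 = (1, 1)

[1] T2.load  rd  (counter 3, T2.r 3)
[2] T2.cas  hit  (counter 4, T2.r 3)
[3] T2.load  rd  (counter 4, T2.r 4)
[4] T1.load  rd  (counter 4, T1.r 4)
[5] T2.cas  hit  (counter 5, T2.r 4)
[6] T2.load  rd  (counter 5, T2.r 5)
[7] T2.cas  hit  (counter 6, T2.r 5)
[8] T1.cas  miss  (counter 6, T1.r 4)
[9] T0.load  rd  (counter 6, T0.r 6)
[10] T0.cas  hit  (counter 7, T0.r 6)
[11] T1.load  rd  (counter 7, T1.r 7)
[12] T0.load  rd  (counter 7, T0.r 7)
[13] T1.cas  hit  (counter 8, T1.r 7)
[14] T1.load  rd  (counter 8, T1.r 8)
[15] T1.cas  hit  (counter 9, T1.r 8)
[16] T1.load  rd  (counter 9, T1.r 9)
[17] T0.cas  miss  (counter 9, T0.r 7)
[18] T1.cas  hit  (counter 10, T1.r 9)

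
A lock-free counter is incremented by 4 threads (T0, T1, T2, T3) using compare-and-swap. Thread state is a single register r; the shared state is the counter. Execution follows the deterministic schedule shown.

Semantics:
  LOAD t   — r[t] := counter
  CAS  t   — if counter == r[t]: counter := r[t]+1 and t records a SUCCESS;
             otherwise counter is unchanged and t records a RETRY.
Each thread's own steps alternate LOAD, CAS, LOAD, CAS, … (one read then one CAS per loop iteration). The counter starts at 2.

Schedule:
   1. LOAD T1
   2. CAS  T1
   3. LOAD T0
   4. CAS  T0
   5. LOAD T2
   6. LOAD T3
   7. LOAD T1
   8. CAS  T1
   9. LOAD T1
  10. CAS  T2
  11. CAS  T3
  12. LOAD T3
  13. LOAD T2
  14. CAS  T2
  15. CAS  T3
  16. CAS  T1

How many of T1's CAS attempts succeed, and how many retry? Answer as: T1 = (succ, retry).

step 1: T1 LOAD ⇒ load; ctr=2 reg=2
step 2: T1 CAS ⇒ ok; ctr=3 reg=2
step 3: T0 LOAD ⇒ load; ctr=3 reg=3
step 4: T0 CAS ⇒ ok; ctr=4 reg=3
step 5: T2 LOAD ⇒ load; ctr=4 reg=4
step 6: T3 LOAD ⇒ load; ctr=4 reg=4
step 7: T1 LOAD ⇒ load; ctr=4 reg=4
step 8: T1 CAS ⇒ ok; ctr=5 reg=4
step 9: T1 LOAD ⇒ load; ctr=5 reg=5
step 10: T2 CAS ⇒ retry; ctr=5 reg=4
step 11: T3 CAS ⇒ retry; ctr=5 reg=4
step 12: T3 LOAD ⇒ load; ctr=5 reg=5
step 13: T2 LOAD ⇒ load; ctr=5 reg=5
step 14: T2 CAS ⇒ ok; ctr=6 reg=5
step 15: T3 CAS ⇒ retry; ctr=6 reg=5
step 16: T1 CAS ⇒ retry; ctr=6 reg=5

T1 = (2, 1)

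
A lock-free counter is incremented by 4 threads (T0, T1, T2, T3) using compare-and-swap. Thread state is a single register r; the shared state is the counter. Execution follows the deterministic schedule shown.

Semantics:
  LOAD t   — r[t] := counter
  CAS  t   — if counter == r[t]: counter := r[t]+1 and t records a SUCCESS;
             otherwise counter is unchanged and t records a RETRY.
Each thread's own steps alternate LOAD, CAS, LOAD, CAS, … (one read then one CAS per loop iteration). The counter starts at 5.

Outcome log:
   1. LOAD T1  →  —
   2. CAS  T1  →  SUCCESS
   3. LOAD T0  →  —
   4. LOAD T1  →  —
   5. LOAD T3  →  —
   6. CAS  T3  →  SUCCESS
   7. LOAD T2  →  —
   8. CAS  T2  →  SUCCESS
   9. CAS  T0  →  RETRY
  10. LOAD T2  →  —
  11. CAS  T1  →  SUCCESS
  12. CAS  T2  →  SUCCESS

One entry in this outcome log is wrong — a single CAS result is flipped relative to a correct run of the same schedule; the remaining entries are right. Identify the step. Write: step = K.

Reference trace:
#1 T1 reads 5
#2 T1 CAS(5→6) writes; counter now 6
#3 T0 reads 6
#4 T1 reads 6
#5 T3 reads 6
#6 T3 CAS(6→7) writes; counter now 7
#7 T2 reads 7
#8 T2 CAS(7→8) writes; counter now 8
#9 T0 CAS(6→7) fails; counter now 8
#10 T2 reads 8
#11 T1 CAS(6→7) fails; counter now 8
#12 T2 CAS(8→9) writes; counter now 9
Flip is step 11.

step = 11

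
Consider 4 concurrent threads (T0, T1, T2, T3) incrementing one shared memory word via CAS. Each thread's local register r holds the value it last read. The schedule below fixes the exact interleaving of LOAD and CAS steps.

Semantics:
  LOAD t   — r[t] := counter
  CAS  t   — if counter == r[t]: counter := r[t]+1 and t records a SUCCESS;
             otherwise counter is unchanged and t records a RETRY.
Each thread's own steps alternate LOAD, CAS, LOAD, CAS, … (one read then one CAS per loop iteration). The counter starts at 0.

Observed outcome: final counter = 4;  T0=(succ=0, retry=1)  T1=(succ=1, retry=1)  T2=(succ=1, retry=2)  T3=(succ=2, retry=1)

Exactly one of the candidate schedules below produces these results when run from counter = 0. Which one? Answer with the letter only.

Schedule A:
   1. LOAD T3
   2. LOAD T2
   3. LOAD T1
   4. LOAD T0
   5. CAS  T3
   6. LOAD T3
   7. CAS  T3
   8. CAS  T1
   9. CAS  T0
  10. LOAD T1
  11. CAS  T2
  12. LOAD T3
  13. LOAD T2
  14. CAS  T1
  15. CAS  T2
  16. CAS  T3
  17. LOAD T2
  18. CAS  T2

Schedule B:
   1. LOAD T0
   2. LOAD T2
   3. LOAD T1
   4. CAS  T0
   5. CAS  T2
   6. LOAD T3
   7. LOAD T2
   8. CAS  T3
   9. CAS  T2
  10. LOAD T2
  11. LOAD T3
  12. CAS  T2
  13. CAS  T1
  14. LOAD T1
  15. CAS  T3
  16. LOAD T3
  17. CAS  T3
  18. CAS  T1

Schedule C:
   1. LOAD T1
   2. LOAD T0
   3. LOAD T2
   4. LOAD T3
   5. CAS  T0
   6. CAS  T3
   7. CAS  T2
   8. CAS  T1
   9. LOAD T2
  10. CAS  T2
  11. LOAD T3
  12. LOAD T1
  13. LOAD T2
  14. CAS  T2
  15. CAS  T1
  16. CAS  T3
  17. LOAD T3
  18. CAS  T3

Simulating candidate A:
   1) LOAD T3:  M=0  r_T3=0
   2) LOAD T2:  M=0  r_T2=0
   3) LOAD T1:  M=0  r_T1=0
   4) LOAD T0:  M=0  r_T0=0
   5) CAS  T3:  M=1  r_T3=0 ✓
   6) LOAD T3:  M=1  r_T3=1
   7) CAS  T3:  M=2  r_T3=1 ✓
   8) CAS  T1:  M=2  r_T1=0 ✗
   9) CAS  T0:  M=2  r_T0=0 ✗
  10) LOAD T1:  M=2  r_T1=2
  11) CAS  T2:  M=2  r_T2=0 ✗
  12) LOAD T3:  M=2  r_T3=2
  13) LOAD T2:  M=2  r_T2=2
  14) CAS  T1:  M=3  r_T1=2 ✓
  15) CAS  T2:  M=3  r_T2=2 ✗
  16) CAS  T3:  M=3  r_T3=2 ✗
  17) LOAD T2:  M=3  r_T2=3
  18) CAS  T2:  M=4  r_T2=3 ✓

A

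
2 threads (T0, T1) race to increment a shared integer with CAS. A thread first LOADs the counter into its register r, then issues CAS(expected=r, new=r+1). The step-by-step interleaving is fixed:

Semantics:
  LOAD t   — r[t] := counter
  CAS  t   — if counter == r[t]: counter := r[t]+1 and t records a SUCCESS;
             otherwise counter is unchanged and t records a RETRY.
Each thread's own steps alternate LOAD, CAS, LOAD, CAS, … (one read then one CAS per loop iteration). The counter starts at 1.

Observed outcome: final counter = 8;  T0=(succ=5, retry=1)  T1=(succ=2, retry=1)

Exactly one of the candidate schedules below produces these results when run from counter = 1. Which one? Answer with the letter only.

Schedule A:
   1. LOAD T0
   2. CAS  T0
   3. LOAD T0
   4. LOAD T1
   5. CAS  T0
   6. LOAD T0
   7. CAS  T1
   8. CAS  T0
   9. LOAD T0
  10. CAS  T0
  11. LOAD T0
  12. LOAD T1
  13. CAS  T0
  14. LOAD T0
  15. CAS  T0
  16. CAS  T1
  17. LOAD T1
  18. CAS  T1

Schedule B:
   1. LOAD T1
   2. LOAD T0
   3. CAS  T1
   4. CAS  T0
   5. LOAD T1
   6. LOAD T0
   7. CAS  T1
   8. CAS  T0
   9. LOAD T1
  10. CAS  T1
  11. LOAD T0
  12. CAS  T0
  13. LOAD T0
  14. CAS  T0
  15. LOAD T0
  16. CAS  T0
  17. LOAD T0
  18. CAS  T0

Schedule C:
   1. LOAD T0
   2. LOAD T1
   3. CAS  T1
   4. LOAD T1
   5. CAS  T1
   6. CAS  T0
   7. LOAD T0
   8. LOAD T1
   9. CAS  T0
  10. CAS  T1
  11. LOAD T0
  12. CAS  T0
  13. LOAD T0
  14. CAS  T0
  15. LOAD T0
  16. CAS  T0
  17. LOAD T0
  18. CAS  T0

Simulating candidate C:
T0 LOAD — after: cnt=1, r=1 — load
T1 LOAD — after: cnt=1, r=1 — load
T1 CAS — after: cnt=2, r=1 — ok
T1 LOAD — after: cnt=2, r=2 — load
T1 CAS — after: cnt=3, r=2 — ok
T0 CAS — after: cnt=3, r=1 — retry
T0 LOAD — after: cnt=3, r=3 — load
T1 LOAD — after: cnt=3, r=3 — load
T0 CAS — after: cnt=4, r=3 — ok
T1 CAS — after: cnt=4, r=3 — retry
T0 LOAD — after: cnt=4, r=4 — load
T0 CAS — after: cnt=5, r=4 — ok
T0 LOAD — after: cnt=5, r=5 — load
T0 CAS — after: cnt=6, r=5 — ok
T0 LOAD — after: cnt=6, r=6 — load
T0 CAS — after: cnt=7, r=6 — ok
T0 LOAD — after: cnt=7, r=7 — load
T0 CAS — after: cnt=8, r=7 — ok

C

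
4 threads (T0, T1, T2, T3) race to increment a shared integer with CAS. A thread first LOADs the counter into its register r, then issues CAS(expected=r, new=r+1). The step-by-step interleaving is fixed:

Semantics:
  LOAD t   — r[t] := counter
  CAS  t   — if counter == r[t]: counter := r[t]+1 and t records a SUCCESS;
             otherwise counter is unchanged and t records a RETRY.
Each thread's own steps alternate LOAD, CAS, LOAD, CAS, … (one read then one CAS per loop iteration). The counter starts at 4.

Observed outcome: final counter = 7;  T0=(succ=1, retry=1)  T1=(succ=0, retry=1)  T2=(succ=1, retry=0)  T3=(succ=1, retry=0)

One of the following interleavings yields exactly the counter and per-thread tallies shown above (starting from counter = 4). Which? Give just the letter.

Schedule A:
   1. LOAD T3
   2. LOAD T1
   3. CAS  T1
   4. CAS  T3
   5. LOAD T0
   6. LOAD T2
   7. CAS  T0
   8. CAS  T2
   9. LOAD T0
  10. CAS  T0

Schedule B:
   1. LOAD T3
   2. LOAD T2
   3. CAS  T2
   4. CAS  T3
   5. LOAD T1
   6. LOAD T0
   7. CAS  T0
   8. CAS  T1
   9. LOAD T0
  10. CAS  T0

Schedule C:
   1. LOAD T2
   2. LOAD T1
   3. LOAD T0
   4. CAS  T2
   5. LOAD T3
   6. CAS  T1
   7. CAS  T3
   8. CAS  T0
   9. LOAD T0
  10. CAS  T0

Tracing schedule C:
1. LOAD T2 → mem=4 r[T2]=4 [LOAD]
2. LOAD T1 → mem=4 r[T1]=4 [LOAD]
3. LOAD T0 → mem=4 r[T0]=4 [LOAD]
4. CAS T2 → mem=5 r[T2]=4 [OK]
5. LOAD T3 → mem=5 r[T3]=5 [LOAD]
6. CAS T1 → mem=5 r[T1]=4 [RETRY]
7. CAS T3 → mem=6 r[T3]=5 [OK]
8. CAS T0 → mem=6 r[T0]=4 [RETRY]
9. LOAD T0 → mem=6 r[T0]=6 [LOAD]
10. CAS T0 → mem=7 r[T0]=6 [OK]

C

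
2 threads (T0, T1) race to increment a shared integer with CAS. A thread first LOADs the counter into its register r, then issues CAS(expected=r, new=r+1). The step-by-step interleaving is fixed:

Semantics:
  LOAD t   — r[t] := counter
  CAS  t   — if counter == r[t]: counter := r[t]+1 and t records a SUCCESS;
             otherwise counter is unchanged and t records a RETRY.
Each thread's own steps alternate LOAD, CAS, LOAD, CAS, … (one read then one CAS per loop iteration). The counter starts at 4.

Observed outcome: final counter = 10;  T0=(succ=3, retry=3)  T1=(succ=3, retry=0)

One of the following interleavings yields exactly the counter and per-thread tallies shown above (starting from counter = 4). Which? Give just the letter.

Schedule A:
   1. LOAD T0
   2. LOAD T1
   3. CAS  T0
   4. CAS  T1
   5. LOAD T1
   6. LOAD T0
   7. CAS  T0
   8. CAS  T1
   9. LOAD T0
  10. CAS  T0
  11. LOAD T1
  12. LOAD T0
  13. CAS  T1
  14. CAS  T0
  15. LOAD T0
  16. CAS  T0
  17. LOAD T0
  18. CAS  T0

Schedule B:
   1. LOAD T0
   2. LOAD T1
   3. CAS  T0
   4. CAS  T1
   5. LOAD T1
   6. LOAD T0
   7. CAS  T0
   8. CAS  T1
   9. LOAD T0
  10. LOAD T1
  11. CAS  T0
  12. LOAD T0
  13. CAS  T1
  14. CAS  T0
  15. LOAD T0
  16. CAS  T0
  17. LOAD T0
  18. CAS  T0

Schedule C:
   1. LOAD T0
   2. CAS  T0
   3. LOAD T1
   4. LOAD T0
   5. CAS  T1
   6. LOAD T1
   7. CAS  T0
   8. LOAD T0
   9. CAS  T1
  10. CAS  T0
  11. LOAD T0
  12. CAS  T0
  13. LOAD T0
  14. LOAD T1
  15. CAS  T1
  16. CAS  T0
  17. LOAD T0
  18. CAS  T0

C

Run C:
1. LOAD T0 → mem=4 r[T0]=4 [LOAD]
2. CAS T0 → mem=5 r[T0]=4 [OK]
3. LOAD T1 → mem=5 r[T1]=5 [LOAD]
4. LOAD T0 → mem=5 r[T0]=5 [LOAD]
5. CAS T1 → mem=6 r[T1]=5 [OK]
6. LOAD T1 → mem=6 r[T1]=6 [LOAD]
7. CAS T0 → mem=6 r[T0]=5 [RETRY]
8. LOAD T0 → mem=6 r[T0]=6 [LOAD]
9. CAS T1 → mem=7 r[T1]=6 [OK]
10. CAS T0 → mem=7 r[T0]=6 [RETRY]
11. LOAD T0 → mem=7 r[T0]=7 [LOAD]
12. CAS T0 → mem=8 r[T0]=7 [OK]
13. LOAD T0 → mem=8 r[T0]=8 [LOAD]
14. LOAD T1 → mem=8 r[T1]=8 [LOAD]
15. CAS T1 → mem=9 r[T1]=8 [OK]
16. CAS T0 → mem=9 r[T0]=8 [RETRY]
17. LOAD T0 → mem=9 r[T0]=9 [LOAD]
18. CAS T0 → mem=10 r[T0]=9 [OK]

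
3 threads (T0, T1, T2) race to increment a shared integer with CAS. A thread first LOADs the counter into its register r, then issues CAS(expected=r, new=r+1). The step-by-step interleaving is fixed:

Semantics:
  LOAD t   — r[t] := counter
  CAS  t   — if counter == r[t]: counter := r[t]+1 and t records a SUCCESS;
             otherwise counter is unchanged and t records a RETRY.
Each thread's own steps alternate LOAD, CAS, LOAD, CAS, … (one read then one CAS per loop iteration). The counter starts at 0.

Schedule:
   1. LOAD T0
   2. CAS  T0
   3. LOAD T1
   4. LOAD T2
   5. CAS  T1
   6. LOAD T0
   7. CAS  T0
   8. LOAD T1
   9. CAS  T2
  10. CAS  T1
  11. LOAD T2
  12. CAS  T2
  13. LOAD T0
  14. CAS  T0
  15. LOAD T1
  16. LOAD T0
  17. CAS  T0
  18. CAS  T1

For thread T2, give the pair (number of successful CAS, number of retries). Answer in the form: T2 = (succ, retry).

T0 LOAD — after: cnt=0, r=0 — load
T0 CAS — after: cnt=1, r=0 — ok
T1 LOAD — after: cnt=1, r=1 — load
T2 LOAD — after: cnt=1, r=1 — load
T1 CAS — after: cnt=2, r=1 — ok
T0 LOAD — after: cnt=2, r=2 — load
T0 CAS — after: cnt=3, r=2 — ok
T1 LOAD — after: cnt=3, r=3 — load
T2 CAS — after: cnt=3, r=1 — retry
T1 CAS — after: cnt=4, r=3 — ok
T2 LOAD — after: cnt=4, r=4 — load
T2 CAS — after: cnt=5, r=4 — ok
T0 LOAD — after: cnt=5, r=5 — load
T0 CAS — after: cnt=6, r=5 — ok
T1 LOAD — after: cnt=6, r=6 — load
T0 LOAD — after: cnt=6, r=6 — load
T0 CAS — after: cnt=7, r=6 — ok
T1 CAS — after: cnt=7, r=6 — retry

T2 = (1, 1)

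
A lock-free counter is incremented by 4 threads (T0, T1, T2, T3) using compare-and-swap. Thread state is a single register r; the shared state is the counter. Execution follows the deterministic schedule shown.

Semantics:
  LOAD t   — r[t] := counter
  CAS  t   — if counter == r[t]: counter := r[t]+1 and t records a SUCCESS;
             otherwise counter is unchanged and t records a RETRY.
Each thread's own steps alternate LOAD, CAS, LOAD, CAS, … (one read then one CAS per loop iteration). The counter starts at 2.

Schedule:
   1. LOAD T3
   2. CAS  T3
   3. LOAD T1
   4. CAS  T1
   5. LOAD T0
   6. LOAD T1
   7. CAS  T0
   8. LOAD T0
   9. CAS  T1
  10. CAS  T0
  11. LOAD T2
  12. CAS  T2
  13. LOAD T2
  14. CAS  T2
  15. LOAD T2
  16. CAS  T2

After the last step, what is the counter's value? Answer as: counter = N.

counter = 9

T3 LOAD — after: cnt=2, r=2 — load
T3 CAS — after: cnt=3, r=2 — ok
T1 LOAD — after: cnt=3, r=3 — load
T1 CAS — after: cnt=4, r=3 — ok
T0 LOAD — after: cnt=4, r=4 — load
T1 LOAD — after: cnt=4, r=4 — load
T0 CAS — after: cnt=5, r=4 — ok
T0 LOAD — after: cnt=5, r=5 — load
T1 CAS — after: cnt=5, r=4 — retry
T0 CAS — after: cnt=6, r=5 — ok
T2 LOAD — after: cnt=6, r=6 — load
T2 CAS — after: cnt=7, r=6 — ok
T2 LOAD — after: cnt=7, r=7 — load
T2 CAS — after: cnt=8, r=7 — ok
T2 LOAD — after: cnt=8, r=8 — load
T2 CAS — after: cnt=9, r=8 — ok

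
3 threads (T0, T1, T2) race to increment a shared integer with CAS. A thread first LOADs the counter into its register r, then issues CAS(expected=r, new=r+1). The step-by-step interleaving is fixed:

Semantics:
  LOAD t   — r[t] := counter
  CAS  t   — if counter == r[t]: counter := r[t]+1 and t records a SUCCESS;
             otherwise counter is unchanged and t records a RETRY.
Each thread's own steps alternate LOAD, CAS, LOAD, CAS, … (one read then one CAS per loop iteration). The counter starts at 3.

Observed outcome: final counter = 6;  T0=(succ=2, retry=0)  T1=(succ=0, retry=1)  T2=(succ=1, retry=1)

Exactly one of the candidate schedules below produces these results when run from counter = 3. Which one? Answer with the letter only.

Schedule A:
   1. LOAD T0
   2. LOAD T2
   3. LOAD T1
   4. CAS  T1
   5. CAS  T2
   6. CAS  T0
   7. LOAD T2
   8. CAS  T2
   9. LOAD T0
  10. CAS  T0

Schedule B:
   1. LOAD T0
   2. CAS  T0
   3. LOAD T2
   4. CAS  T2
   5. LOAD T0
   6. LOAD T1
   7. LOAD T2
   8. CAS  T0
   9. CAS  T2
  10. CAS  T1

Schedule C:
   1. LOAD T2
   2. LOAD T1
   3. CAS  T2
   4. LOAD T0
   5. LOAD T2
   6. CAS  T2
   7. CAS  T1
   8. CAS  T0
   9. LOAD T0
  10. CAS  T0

B

Run B:
1. LOAD T0 → mem=3 r[T0]=3 [LOAD]
2. CAS T0 → mem=4 r[T0]=3 [OK]
3. LOAD T2 → mem=4 r[T2]=4 [LOAD]
4. CAS T2 → mem=5 r[T2]=4 [OK]
5. LOAD T0 → mem=5 r[T0]=5 [LOAD]
6. LOAD T1 → mem=5 r[T1]=5 [LOAD]
7. LOAD T2 → mem=5 r[T2]=5 [LOAD]
8. CAS T0 → mem=6 r[T0]=5 [OK]
9. CAS T2 → mem=6 r[T2]=5 [RETRY]
10. CAS T1 → mem=6 r[T1]=5 [RETRY]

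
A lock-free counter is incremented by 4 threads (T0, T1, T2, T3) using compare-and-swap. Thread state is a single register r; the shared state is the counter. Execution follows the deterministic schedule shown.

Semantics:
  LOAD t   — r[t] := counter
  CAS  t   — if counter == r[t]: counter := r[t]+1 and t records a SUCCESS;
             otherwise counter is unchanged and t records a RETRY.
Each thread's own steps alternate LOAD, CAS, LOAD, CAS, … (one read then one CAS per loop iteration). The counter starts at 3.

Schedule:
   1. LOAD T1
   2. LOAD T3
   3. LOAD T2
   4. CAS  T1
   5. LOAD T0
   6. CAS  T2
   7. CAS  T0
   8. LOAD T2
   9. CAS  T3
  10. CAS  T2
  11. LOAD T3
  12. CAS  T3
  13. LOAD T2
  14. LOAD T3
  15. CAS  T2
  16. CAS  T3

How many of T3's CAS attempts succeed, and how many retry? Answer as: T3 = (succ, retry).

T3 = (1, 2)

[1] T1.load  rd  (counter 3, T1.r 3)
[2] T3.load  rd  (counter 3, T3.r 3)
[3] T2.load  rd  (counter 3, T2.r 3)
[4] T1.cas  hit  (counter 4, T1.r 3)
[5] T0.load  rd  (counter 4, T0.r 4)
[6] T2.cas  miss  (counter 4, T2.r 3)
[7] T0.cas  hit  (counter 5, T0.r 4)
[8] T2.load  rd  (counter 5, T2.r 5)
[9] T3.cas  miss  (counter 5, T3.r 3)
[10] T2.cas  hit  (counter 6, T2.r 5)
[11] T3.load  rd  (counter 6, T3.r 6)
[12] T3.cas  hit  (counter 7, T3.r 6)
[13] T2.load  rd  (counter 7, T2.r 7)
[14] T3.load  rd  (counter 7, T3.r 7)
[15] T2.cas  hit  (counter 8, T2.r 7)
[16] T3.cas  miss  (counter 8, T3.r 7)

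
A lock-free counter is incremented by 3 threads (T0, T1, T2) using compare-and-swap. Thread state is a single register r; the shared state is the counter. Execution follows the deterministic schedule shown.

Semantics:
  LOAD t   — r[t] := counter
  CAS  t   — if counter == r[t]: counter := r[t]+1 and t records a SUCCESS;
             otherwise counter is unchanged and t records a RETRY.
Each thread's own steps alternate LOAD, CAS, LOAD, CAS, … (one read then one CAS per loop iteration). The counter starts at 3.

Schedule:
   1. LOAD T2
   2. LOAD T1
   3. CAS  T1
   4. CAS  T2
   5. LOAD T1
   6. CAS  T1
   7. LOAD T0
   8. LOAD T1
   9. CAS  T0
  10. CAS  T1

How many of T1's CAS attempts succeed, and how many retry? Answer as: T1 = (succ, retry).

T1 = (2, 1)

#1 T2 reads 3
#2 T1 reads 3
#3 T1 CAS(3→4) writes; counter now 4
#4 T2 CAS(3→4) fails; counter now 4
#5 T1 reads 4
#6 T1 CAS(4→5) writes; counter now 5
#7 T0 reads 5
#8 T1 reads 5
#9 T0 CAS(5→6) writes; counter now 6
#10 T1 CAS(5→6) fails; counter now 6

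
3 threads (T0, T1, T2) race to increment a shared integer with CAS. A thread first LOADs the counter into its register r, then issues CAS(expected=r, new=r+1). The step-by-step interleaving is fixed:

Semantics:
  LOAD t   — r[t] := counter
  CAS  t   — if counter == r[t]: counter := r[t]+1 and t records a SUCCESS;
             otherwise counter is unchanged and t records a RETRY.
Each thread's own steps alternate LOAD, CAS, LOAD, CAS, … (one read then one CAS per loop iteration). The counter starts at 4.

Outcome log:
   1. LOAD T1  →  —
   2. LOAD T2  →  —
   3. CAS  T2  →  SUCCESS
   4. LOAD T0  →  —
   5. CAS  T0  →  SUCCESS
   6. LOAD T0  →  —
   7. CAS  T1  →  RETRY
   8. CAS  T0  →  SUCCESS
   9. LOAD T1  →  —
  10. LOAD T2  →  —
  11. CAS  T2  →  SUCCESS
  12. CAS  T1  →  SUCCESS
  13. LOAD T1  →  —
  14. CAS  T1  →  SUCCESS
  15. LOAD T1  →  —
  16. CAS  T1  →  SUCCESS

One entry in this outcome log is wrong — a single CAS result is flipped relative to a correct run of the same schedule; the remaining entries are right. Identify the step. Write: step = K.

Correct run:
   1) LOAD T1:  M=4  r_T1=4
   2) LOAD T2:  M=4  r_T2=4
   3) CAS  T2:  M=5  r_T2=4 ✓
   4) LOAD T0:  M=5  r_T0=5
   5) CAS  T0:  M=6  r_T0=5 ✓
   6) LOAD T0:  M=6  r_T0=6
   7) CAS  T1:  M=6  r_T1=4 ✗
   8) CAS  T0:  M=7  r_T0=6 ✓
   9) LOAD T1:  M=7  r_T1=7
  10) LOAD T2:  M=7  r_T2=7
  11) CAS  T2:  M=8  r_T2=7 ✓
  12) CAS  T1:  M=8  r_T1=7 ✗
  13) LOAD T1:  M=8  r_T1=8
  14) CAS  T1:  M=9  r_T1=8 ✓
  15) LOAD T1:  M=9  r_T1=9
  16) CAS  T1:  M=10  r_T1=9 ✓
Flip is step 12.

step = 12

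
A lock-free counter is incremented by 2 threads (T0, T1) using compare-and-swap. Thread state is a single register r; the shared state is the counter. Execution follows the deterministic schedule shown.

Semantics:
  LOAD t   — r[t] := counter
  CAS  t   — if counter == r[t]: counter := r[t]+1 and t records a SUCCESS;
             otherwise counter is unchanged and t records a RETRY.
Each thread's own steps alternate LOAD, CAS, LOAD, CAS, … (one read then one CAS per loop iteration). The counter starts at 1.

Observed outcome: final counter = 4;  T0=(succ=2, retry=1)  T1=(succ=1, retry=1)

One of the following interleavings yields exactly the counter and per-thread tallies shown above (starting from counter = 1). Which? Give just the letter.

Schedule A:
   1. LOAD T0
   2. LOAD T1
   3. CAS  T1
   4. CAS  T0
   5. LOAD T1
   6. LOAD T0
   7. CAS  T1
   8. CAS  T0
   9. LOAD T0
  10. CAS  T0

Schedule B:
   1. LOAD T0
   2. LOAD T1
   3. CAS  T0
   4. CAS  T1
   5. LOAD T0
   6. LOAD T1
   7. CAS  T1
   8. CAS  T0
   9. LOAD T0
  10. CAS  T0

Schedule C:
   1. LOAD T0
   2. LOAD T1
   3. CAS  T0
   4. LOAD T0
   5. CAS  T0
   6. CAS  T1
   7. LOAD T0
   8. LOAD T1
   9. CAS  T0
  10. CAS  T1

B

Run B:
[1] T0.load  rd  (counter 1, T0.r 1)
[2] T1.load  rd  (counter 1, T1.r 1)
[3] T0.cas  hit  (counter 2, T0.r 1)
[4] T1.cas  miss  (counter 2, T1.r 1)
[5] T0.load  rd  (counter 2, T0.r 2)
[6] T1.load  rd  (counter 2, T1.r 2)
[7] T1.cas  hit  (counter 3, T1.r 2)
[8] T0.cas  miss  (counter 3, T0.r 2)
[9] T0.load  rd  (counter 3, T0.r 3)
[10] T0.cas  hit  (counter 4, T0.r 3)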